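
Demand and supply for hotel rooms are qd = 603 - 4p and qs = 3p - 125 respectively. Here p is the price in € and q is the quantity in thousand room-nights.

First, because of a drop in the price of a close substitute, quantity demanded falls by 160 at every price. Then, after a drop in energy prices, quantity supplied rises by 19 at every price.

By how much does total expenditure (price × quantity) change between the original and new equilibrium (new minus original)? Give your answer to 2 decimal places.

Original equilibrium: 603 - 4p = 3p - 125 gives 728 = 7p, so p = 104 and q = 187.
With the change applied: demand qd = 443 - 4p, supply qs = 3p - 106.
Clearing the new market: 443 - 4p = 3p - 106, so p = 549/7 ≈ 78.4286 and q = 905/7 ≈ 129.2857.
Expenditure moves from 104×187 = 19448 to 78.4286×129.2857 = 10139.6939; change = -9308.31.

-9308.31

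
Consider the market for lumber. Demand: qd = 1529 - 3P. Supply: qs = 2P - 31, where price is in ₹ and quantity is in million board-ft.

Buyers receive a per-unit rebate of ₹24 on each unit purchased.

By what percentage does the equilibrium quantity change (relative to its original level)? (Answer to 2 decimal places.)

Solve the original market: 1529 - 3P = 2P - 31, hence P = 312 and q = 593.
Since buyers' out-of-pocket price is the market price minus the rebate, the effective demand curve becomes qd = 1601 - 3P.
Setting them equal: 1601 - 3P = 2P - 31 → 1632 = 5P, so P = 326.4 and q = 621.8.
%Δq = (621.8 − 593) / 593 × 100 = +4.86%.

+4.86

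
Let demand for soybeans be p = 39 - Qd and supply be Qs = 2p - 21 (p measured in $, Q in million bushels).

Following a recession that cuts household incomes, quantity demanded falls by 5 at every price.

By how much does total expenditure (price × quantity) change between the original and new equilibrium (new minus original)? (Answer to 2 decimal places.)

-92.78

Solve the original market: 39 - p = 2p - 21, hence p = 20 and Q = 19.
With the change applied: demand Qd = 34 - p, supply Qs = 2p - 21.
Equate the new curves: 34 - p = 2p - 21, giving 55 = 3p, p = 55/3 ≈ 18.3333, Q = 47/3 ≈ 15.6667.
Expenditure moves from 20×19 = 380 to 18.3333×15.6667 = 287.2222; change = -92.78.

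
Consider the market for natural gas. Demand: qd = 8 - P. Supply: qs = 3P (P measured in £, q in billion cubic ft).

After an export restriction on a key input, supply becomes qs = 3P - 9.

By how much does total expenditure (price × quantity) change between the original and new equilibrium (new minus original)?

+3.9375

Before the shock: 8 - P = 3P ⇒ 8 = 4P ⇒ P = 2, q = 6.
After the shift, demand is qd = 8 - P and supply is qs = 3P - 9.
Setting them equal: 8 - P = 3P - 9 → 17 = 4P, so P = 4.25 and q = 3.75.
Expenditure moves from 2×6 = 12 to 4.25×3.75 = 15.9375; change = +3.9375.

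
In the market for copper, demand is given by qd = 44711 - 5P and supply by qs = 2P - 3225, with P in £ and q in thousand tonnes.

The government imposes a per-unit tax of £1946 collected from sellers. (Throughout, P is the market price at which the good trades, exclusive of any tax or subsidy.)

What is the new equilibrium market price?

7404

Before the shock: 44711 - 5P = 2P - 3225 ⇒ 47936 = 7P ⇒ P = 6848, q = 10471.
Since sellers keep the price net of the tax, the effective supply curve becomes qs = 2P - 7117.
Clearing the new market: 44711 - 5P = 2P - 7117, so P = 7404 and q = 7691.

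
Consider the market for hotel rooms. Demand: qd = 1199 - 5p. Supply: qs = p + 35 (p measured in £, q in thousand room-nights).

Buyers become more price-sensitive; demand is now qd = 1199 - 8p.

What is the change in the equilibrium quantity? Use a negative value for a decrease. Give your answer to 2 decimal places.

Original equilibrium: 1199 - 5p = p + 35 gives 1164 = 6p, so p = 194 and q = 229.
The new curves are qd = 1199 - 8p (demand) and qs = p + 35 (supply).
Clearing the new market: 1199 - 8p = p + 35, so p = 388/3 ≈ 129.3333 and q = 493/3 ≈ 164.3333.
Δq = 164.3333 − 229 = -64.67.

-64.67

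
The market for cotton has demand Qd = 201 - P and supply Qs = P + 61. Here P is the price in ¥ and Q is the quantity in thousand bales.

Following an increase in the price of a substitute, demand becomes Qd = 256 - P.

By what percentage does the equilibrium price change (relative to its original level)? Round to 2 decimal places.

+39.29

Solve the original market: 201 - P = P + 61, hence P = 70 and Q = 131.
The new curves are Qd = 256 - P (demand) and Qs = P + 61 (supply).
Equate the new curves: 256 - P = P + 61, giving 195 = 2P, P = 97.5, Q = 158.5.
%ΔP = (97.5 − 70) / 70 × 100 = +39.29%.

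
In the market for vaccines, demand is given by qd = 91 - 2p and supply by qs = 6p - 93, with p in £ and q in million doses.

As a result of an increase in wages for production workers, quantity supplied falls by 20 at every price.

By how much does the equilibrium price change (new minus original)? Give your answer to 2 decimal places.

Initially, 91 - 2p = 6p - 93, so 184 = 8p and p = 23, q = 45.
The shock moves the curves to qd = 91 - 2p and qs = 6p - 113.
Setting them equal: 91 - 2p = 6p - 113 → 204 = 8p, so p = 25.5 and q = 40.
Δp = 25.5 − 23 = +2.50.

+2.50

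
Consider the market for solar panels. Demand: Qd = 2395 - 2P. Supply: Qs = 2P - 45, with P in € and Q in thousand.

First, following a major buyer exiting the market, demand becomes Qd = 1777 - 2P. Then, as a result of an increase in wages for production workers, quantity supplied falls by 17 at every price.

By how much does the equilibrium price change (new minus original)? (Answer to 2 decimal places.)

-150.25

Solve the original market: 2395 - 2P = 2P - 45, hence P = 610 and Q = 1175.
After the shift, demand is Qd = 1777 - 2P and supply is Qs = 2P - 62.
Setting them equal: 1777 - 2P = 2P - 62 → 1839 = 4P, so P = 459.75 and Q = 857.5.
ΔP = 459.75 − 610 = -150.25.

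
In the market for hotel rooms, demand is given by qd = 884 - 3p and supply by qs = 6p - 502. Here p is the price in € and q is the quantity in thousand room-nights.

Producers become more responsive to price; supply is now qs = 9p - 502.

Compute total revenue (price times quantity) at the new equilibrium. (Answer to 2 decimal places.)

Original equilibrium: 884 - 3p = 6p - 502 gives 1386 = 9p, so p = 154 and q = 422.
The new curves are qd = 884 - 3p (demand) and qs = 9p - 502 (supply).
Clearing the new market: 884 - 3p = 9p - 502, so p = 115.5 and q = 537.5.
New expenditure = 115.5 × 537.5 = 62081.25.

62081.25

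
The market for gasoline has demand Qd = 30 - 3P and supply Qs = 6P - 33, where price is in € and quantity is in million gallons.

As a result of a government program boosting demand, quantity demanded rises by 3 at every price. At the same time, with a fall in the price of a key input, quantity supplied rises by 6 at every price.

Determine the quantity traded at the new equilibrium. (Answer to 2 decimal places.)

Original equilibrium: 30 - 3P = 6P - 33 gives 63 = 9P, so P = 7 and Q = 9.
The new curves are Qd = 33 - 3P (demand) and Qs = 6P - 27 (supply).
New equilibrium: 33 - 3P = 6P - 27 ⇒ 60 = 9P ⇒ P = 20/3 ≈ 6.6667, Q = 13.

13.00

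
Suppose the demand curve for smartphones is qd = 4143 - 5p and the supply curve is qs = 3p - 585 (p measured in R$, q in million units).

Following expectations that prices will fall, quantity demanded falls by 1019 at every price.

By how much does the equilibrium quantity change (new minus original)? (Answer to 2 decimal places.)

-382.13

Solve the original market: 4143 - 5p = 3p - 585, hence p = 591 and q = 1188.
The shock moves the curves to qd = 3124 - 5p and qs = 3p - 585.
Clearing the new market: 3124 - 5p = 3p - 585, so p = 463.625 and q = 805.875.
Δq = 805.875 − 1188 = -382.13.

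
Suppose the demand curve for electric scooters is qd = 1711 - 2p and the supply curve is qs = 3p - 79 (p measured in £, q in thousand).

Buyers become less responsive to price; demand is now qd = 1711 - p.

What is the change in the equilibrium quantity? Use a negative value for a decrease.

Initially, 1711 - 2p = 3p - 79, so 1790 = 5p and p = 358, q = 995.
With the change applied: demand qd = 1711 - p, supply qs = 3p - 79.
New equilibrium: 1711 - p = 3p - 79 ⇒ 1790 = 4p ⇒ p = 447.5, q = 1263.5.
Δq = 1263.5 − 995 = +268.5.

+268.5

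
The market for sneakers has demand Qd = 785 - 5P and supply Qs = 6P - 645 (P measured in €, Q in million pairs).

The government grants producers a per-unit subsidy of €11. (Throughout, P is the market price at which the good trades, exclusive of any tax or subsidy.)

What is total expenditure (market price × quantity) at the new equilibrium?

20460

Solve the original market: 785 - 5P = 6P - 645, hence P = 130 and Q = 135.
Since sellers receive the price plus the subsidy, the effective supply curve becomes Qs = 6P - 579.
Clearing the new market: 785 - 5P = 6P - 579, so P = 124 and Q = 165.
New expenditure = 124 × 165 = 20460.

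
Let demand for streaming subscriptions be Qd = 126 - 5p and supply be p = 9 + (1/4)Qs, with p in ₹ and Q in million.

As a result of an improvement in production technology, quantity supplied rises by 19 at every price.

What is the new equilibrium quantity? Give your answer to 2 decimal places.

Solve the original market: 126 - 5p = 4p - 36, hence p = 18 and Q = 36.
The new curves are Qd = 126 - 5p (demand) and Qs = 4p - 17 (supply).
Equate the new curves: 126 - 5p = 4p - 17, giving 143 = 9p, p = 143/9 ≈ 15.8889, Q = 419/9 ≈ 46.5556.

46.56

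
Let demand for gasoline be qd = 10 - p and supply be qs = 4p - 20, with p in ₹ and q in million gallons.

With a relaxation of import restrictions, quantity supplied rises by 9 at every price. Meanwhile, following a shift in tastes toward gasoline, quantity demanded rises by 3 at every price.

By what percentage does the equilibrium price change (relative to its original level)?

Initially, 10 - p = 4p - 20, so 30 = 5p and p = 6, q = 4.
The shock moves the curves to qd = 13 - p and qs = 4p - 11.
New equilibrium: 13 - p = 4p - 11 ⇒ 24 = 5p ⇒ p = 4.8, q = 8.2.
%Δp = (4.8 − 6) / 6 × 100 = -20%.

-20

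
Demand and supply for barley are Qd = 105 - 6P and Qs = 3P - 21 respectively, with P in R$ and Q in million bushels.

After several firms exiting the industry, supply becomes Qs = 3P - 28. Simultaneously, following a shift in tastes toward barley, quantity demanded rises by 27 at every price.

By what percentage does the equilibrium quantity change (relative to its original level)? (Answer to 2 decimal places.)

Solve the original market: 105 - 6P = 3P - 21, hence P = 14 and Q = 21.
With the change applied: demand Qd = 132 - 6P, supply Qs = 3P - 28.
Clearing the new market: 132 - 6P = 3P - 28, so P = 160/9 ≈ 17.7778 and Q = 76/3 ≈ 25.3333.
%ΔQ = (25.3333 − 21) / 21 × 100 = +20.63%.

+20.63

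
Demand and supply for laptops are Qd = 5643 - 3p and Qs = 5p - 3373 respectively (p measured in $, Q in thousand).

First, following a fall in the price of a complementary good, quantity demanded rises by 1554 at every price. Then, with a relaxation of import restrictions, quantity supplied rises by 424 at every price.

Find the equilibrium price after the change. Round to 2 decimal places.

1268.25

Before the shock: 5643 - 3p = 5p - 3373 ⇒ 9016 = 8p ⇒ p = 1127, Q = 2262.
With the change applied: demand Qd = 7197 - 3p, supply Qs = 5p - 2949.
Equate the new curves: 7197 - 3p = 5p - 2949, giving 10146 = 8p, p = 1268.25, Q = 3392.25.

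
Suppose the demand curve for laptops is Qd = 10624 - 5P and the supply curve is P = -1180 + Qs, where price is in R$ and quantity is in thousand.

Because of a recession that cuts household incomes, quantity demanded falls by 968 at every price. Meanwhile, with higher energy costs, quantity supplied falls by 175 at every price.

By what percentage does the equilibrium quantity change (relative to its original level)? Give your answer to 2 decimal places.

-11.15

Solve the original market: 10624 - 5P = P + 1180, hence P = 1574 and Q = 2754.
The new curves are Qd = 9656 - 5P (demand) and Qs = P + 1005 (supply).
Clearing the new market: 9656 - 5P = P + 1005, so P = 8651/6 ≈ 1441.8333 and Q = 14681/6 ≈ 2446.8333.
%ΔQ = (2446.8333 − 2754) / 2754 × 100 = -11.15%.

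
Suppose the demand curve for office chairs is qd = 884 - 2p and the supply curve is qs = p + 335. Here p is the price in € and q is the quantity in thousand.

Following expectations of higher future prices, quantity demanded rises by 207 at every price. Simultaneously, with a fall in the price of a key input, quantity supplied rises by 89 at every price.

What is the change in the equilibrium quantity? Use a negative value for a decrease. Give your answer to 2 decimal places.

+128.33

Before the shock: 884 - 2p = p + 335 ⇒ 549 = 3p ⇒ p = 183, q = 518.
After the shift, demand is qd = 1091 - 2p and supply is qs = p + 424.
Equate the new curves: 1091 - 2p = p + 424, giving 667 = 3p, p = 667/3 ≈ 222.3333, q = 1939/3 ≈ 646.3333.
Δq = 646.3333 − 518 = +128.33.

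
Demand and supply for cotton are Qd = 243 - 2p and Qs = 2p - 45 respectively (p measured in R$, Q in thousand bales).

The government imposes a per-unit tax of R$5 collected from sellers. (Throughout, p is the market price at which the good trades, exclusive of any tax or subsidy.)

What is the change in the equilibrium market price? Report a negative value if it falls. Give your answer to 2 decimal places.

Before the shock: 243 - 2p = 2p - 45 ⇒ 288 = 4p ⇒ p = 72, Q = 99.
Since sellers keep the price net of the tax, the effective supply curve becomes Qs = 2p - 55.
Clearing the new market: 243 - 2p = 2p - 55, so p = 74.5 and Q = 94.
Δp = 74.5 − 72 = +2.50.

+2.50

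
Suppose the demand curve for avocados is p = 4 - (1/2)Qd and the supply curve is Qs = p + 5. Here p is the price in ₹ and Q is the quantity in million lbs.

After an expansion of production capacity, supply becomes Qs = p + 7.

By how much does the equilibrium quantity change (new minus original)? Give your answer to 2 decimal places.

Original equilibrium: 8 - 2p = p + 5 gives 3 = 3p, so p = 1 and Q = 6.
The shock moves the curves to Qd = 8 - 2p and Qs = p + 7.
Setting them equal: 8 - 2p = p + 7 → 1 = 3p, so p = 1/3 ≈ 0.3333 and Q = 22/3 ≈ 7.3333.
ΔQ = 7.3333 − 6 = +1.33.

+1.33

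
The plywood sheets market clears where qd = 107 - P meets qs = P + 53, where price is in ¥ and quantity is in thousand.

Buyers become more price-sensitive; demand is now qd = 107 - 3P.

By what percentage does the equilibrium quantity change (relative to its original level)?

Initially, 107 - P = P + 53, so 54 = 2P and P = 27, q = 80.
The new curves are qd = 107 - 3P (demand) and qs = P + 53 (supply).
Setting them equal: 107 - 3P = P + 53 → 54 = 4P, so P = 13.5 and q = 66.5.
%Δq = (66.5 − 80) / 80 × 100 = -16.875%.

-16.875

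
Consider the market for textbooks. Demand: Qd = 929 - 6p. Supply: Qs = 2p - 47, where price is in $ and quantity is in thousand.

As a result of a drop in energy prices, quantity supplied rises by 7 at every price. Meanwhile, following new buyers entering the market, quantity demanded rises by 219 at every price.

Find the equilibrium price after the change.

Original equilibrium: 929 - 6p = 2p - 47 gives 976 = 8p, so p = 122 and Q = 197.
The shock moves the curves to Qd = 1148 - 6p and Qs = 2p - 40.
Clearing the new market: 1148 - 6p = 2p - 40, so p = 148.5 and Q = 257.

148.5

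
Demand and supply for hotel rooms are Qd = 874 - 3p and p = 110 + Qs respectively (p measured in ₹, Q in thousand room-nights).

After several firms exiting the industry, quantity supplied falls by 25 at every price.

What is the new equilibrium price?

252.25

Solve the original market: 874 - 3p = p - 110, hence p = 246 and Q = 136.
The shock moves the curves to Qd = 874 - 3p and Qs = p - 135.
Clearing the new market: 874 - 3p = p - 135, so p = 252.25 and Q = 117.25.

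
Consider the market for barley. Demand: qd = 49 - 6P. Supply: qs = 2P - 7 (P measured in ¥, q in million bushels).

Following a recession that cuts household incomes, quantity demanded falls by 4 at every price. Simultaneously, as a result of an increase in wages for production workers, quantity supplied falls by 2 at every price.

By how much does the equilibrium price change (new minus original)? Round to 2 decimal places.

Solve the original market: 49 - 6P = 2P - 7, hence P = 7 and q = 7.
The shock moves the curves to qd = 45 - 6P and qs = 2P - 9.
Equate the new curves: 45 - 6P = 2P - 9, giving 54 = 8P, P = 6.75, q = 4.5.
ΔP = 6.75 − 7 = -0.25.

-0.25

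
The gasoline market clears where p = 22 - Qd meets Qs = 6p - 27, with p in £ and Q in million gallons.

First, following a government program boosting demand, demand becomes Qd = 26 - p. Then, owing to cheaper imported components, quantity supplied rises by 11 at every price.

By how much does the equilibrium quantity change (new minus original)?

Initially, 22 - p = 6p - 27, so 49 = 7p and p = 7, Q = 15.
The new curves are Qd = 26 - p (demand) and Qs = 6p - 16 (supply).
Clearing the new market: 26 - p = 6p - 16, so p = 6 and Q = 20.
ΔQ = 20 − 15 = +5.

+5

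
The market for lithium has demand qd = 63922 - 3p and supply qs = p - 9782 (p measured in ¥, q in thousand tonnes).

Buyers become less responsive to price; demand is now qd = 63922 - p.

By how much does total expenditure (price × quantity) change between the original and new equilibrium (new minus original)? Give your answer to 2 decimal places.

+838309296.00

Solve the original market: 63922 - 3p = p - 9782, hence p = 18426 and q = 8644.
The new curves are qd = 63922 - p (demand) and qs = p - 9782 (supply).
Setting them equal: 63922 - p = p - 9782 → 73704 = 2p, so p = 36852 and q = 27070.
Expenditure moves from 18426×8644 = 159274344 to 36852×27070 = 997583640; change = +838309296.00.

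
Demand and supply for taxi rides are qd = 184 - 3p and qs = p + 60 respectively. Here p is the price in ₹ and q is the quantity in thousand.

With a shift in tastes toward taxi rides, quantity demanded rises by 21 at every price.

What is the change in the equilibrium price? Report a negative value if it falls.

+5.25

Initially, 184 - 3p = p + 60, so 124 = 4p and p = 31, q = 91.
With the change applied: demand qd = 205 - 3p, supply qs = p + 60.
Clearing the new market: 205 - 3p = p + 60, so p = 36.25 and q = 96.25.
Δp = 36.25 − 31 = +5.25.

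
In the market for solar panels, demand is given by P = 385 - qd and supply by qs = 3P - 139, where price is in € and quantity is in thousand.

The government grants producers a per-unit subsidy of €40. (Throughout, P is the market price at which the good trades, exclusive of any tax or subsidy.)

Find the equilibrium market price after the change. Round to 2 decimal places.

101.00

Before the shock: 385 - P = 3P - 139 ⇒ 524 = 4P ⇒ P = 131, q = 254.
Since sellers receive the price plus the subsidy, the effective supply curve becomes qs = 3P - 19.
Clearing the new market: 385 - P = 3P - 19, so P = 101 and q = 284.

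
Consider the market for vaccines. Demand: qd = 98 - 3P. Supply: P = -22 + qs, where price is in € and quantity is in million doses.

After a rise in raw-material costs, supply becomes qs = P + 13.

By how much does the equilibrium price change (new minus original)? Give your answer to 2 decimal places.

+2.25

Original equilibrium: 98 - 3P = P + 22 gives 76 = 4P, so P = 19 and q = 41.
After the shift, demand is qd = 98 - 3P and supply is qs = P + 13.
Clearing the new market: 98 - 3P = P + 13, so P = 21.25 and q = 34.25.
ΔP = 21.25 − 19 = +2.25.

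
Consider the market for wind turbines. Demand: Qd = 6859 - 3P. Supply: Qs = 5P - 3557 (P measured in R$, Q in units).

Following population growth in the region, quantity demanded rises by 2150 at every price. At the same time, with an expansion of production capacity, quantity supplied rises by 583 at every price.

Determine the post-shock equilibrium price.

1497.875

Before the shock: 6859 - 3P = 5P - 3557 ⇒ 10416 = 8P ⇒ P = 1302, Q = 2953.
After the shift, demand is Qd = 9009 - 3P and supply is Qs = 5P - 2974.
New equilibrium: 9009 - 3P = 5P - 2974 ⇒ 11983 = 8P ⇒ P = 1497.875, Q = 4515.375.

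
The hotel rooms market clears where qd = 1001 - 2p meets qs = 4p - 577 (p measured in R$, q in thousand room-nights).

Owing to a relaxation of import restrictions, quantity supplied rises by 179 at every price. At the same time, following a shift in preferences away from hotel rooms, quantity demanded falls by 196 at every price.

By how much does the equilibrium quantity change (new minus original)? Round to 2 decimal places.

-71.00

Solve the original market: 1001 - 2p = 4p - 577, hence p = 263 and q = 475.
The new curves are qd = 805 - 2p (demand) and qs = 4p - 398 (supply).
Setting them equal: 805 - 2p = 4p - 398 → 1203 = 6p, so p = 200.5 and q = 404.
Δq = 404 − 475 = -71.00.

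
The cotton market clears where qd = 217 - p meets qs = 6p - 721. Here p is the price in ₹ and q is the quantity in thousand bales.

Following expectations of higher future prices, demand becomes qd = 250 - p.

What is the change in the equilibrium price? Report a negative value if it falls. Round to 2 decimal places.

Initially, 217 - p = 6p - 721, so 938 = 7p and p = 134, q = 83.
After the shift, demand is qd = 250 - p and supply is qs = 6p - 721.
Setting them equal: 250 - p = 6p - 721 → 971 = 7p, so p = 971/7 ≈ 138.7143 and q = 779/7 ≈ 111.2857.
Δp = 138.7143 − 134 = +4.71.

+4.71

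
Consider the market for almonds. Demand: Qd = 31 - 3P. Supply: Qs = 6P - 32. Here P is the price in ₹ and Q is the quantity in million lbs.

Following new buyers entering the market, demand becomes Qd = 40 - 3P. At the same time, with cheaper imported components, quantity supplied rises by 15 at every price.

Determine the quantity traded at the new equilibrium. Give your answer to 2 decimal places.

Before the shock: 31 - 3P = 6P - 32 ⇒ 63 = 9P ⇒ P = 7, Q = 10.
The shock moves the curves to Qd = 40 - 3P and Qs = 6P - 17.
New equilibrium: 40 - 3P = 6P - 17 ⇒ 57 = 9P ⇒ P = 19/3 ≈ 6.3333, Q = 21.

21.00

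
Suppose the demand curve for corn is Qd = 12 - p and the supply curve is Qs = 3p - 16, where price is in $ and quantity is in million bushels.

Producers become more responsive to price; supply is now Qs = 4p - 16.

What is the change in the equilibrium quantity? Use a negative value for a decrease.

+1.4

Initially, 12 - p = 3p - 16, so 28 = 4p and p = 7, Q = 5.
With the change applied: demand Qd = 12 - p, supply Qs = 4p - 16.
Equate the new curves: 12 - p = 4p - 16, giving 28 = 5p, p = 5.6, Q = 6.4.
ΔQ = 6.4 − 5 = +1.4.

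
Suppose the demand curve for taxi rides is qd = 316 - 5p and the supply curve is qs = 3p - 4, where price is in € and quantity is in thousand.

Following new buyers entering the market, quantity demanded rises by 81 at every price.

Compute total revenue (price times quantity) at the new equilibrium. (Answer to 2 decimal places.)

Original equilibrium: 316 - 5p = 3p - 4 gives 320 = 8p, so p = 40 and q = 116.
The shock moves the curves to qd = 397 - 5p and qs = 3p - 4.
Setting them equal: 397 - 5p = 3p - 4 → 401 = 8p, so p = 50.125 and q = 146.375.
New expenditure = 50.125 × 146.375 = 7337.05.

7337.05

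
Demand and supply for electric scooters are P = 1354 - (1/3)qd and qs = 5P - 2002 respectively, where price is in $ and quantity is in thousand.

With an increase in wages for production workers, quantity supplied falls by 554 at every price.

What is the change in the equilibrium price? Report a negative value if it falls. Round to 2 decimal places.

+69.25

Original equilibrium: 4062 - 3P = 5P - 2002 gives 6064 = 8P, so P = 758 and q = 1788.
With the change applied: demand qd = 4062 - 3P, supply qs = 5P - 2556.
Equate the new curves: 4062 - 3P = 5P - 2556, giving 6618 = 8P, P = 827.25, q = 1580.25.
ΔP = 827.25 − 758 = +69.25.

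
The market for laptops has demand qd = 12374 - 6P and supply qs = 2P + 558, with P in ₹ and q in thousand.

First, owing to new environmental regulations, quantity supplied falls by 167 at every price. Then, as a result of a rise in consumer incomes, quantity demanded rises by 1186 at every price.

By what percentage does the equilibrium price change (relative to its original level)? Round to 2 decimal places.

+11.45

Initially, 12374 - 6P = 2P + 558, so 11816 = 8P and P = 1477, q = 3512.
The shock moves the curves to qd = 13560 - 6P and qs = 2P + 391.
Equate the new curves: 13560 - 6P = 2P + 391, giving 13169 = 8P, P = 1646.125, q = 3683.25.
%ΔP = (1646.125 − 1477) / 1477 × 100 = +11.45%.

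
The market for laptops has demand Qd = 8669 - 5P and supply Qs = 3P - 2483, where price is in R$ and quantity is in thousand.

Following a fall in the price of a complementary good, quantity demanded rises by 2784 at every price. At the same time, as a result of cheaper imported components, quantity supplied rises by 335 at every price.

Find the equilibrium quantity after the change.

2952.375

Initially, 8669 - 5P = 3P - 2483, so 11152 = 8P and P = 1394, Q = 1699.
With the change applied: demand Qd = 11453 - 5P, supply Qs = 3P - 2148.
Equate the new curves: 11453 - 5P = 3P - 2148, giving 13601 = 8P, P = 1700.125, Q = 2952.375.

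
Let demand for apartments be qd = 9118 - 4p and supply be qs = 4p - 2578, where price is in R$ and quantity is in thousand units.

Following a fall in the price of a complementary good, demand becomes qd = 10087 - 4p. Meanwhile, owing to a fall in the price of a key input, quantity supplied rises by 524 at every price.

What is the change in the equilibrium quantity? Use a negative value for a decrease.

+746.5

Solve the original market: 9118 - 4p = 4p - 2578, hence p = 1462 and q = 3270.
The shock moves the curves to qd = 10087 - 4p and qs = 4p - 2054.
Setting them equal: 10087 - 4p = 4p - 2054 → 12141 = 8p, so p = 1517.625 and q = 4016.5.
Δq = 4016.5 − 3270 = +746.5.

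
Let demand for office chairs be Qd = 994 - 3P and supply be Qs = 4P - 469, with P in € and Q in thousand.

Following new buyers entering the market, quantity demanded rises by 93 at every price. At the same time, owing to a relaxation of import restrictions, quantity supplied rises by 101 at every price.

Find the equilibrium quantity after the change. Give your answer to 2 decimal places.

463.43

Original equilibrium: 994 - 3P = 4P - 469 gives 1463 = 7P, so P = 209 and Q = 367.
With the change applied: demand Qd = 1087 - 3P, supply Qs = 4P - 368.
Setting them equal: 1087 - 3P = 4P - 368 → 1455 = 7P, so P = 1455/7 ≈ 207.8571 and Q = 3244/7 ≈ 463.4286.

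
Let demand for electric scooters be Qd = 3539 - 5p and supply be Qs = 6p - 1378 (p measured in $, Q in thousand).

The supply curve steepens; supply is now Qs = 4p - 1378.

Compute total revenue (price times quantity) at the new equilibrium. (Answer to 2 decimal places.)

Solve the original market: 3539 - 5p = 6p - 1378, hence p = 447 and Q = 1304.
The shock moves the curves to Qd = 3539 - 5p and Qs = 4p - 1378.
Clearing the new market: 3539 - 5p = 4p - 1378, so p = 1639/3 ≈ 546.3333 and Q = 2422/3 ≈ 807.3333.
New expenditure = 546.3333 × 807.3333 = 441073.11.

441073.11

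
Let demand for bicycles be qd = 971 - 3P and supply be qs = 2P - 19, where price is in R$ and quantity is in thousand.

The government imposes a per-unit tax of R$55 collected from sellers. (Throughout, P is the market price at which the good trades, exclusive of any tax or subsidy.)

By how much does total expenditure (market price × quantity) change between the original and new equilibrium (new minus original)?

Before the shock: 971 - 3P = 2P - 19 ⇒ 990 = 5P ⇒ P = 198, q = 377.
Since sellers keep the price net of the tax, the effective supply curve becomes qs = 2P - 129.
Clearing the new market: 971 - 3P = 2P - 129, so P = 220 and q = 311.
Expenditure moves from 198×377 = 74646 to 220×311 = 68420; change = -6226.

-6226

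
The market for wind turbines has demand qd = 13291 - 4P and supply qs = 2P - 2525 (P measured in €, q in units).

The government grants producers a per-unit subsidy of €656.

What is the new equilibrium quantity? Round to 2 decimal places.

3621.67

Solve the original market: 13291 - 4P = 2P - 2525, hence P = 2636 and q = 2747.
Since sellers receive the price plus the subsidy, the effective supply curve becomes qs = 2P - 1213.
Setting them equal: 13291 - 4P = 2P - 1213 → 14504 = 6P, so P = 7252/3 ≈ 2417.3333 and q = 10865/3 ≈ 3621.6667.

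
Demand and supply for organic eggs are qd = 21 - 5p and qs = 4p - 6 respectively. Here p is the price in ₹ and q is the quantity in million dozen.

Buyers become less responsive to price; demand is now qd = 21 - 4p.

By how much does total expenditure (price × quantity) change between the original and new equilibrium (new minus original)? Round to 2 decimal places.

+7.31

Original equilibrium: 21 - 5p = 4p - 6 gives 27 = 9p, so p = 3 and q = 6.
The shock moves the curves to qd = 21 - 4p and qs = 4p - 6.
New equilibrium: 21 - 4p = 4p - 6 ⇒ 27 = 8p ⇒ p = 3.375, q = 7.5.
Expenditure moves from 3×6 = 18 to 3.375×7.5 = 25.3125; change = +7.31.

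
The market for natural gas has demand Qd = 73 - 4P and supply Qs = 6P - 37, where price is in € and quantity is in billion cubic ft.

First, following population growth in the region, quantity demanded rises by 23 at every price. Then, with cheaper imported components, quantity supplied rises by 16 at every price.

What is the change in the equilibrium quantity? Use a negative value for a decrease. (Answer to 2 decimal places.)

+20.20

Before the shock: 73 - 4P = 6P - 37 ⇒ 110 = 10P ⇒ P = 11, Q = 29.
With the change applied: demand Qd = 96 - 4P, supply Qs = 6P - 21.
New equilibrium: 96 - 4P = 6P - 21 ⇒ 117 = 10P ⇒ P = 11.7, Q = 49.2.
ΔQ = 49.2 − 29 = +20.20.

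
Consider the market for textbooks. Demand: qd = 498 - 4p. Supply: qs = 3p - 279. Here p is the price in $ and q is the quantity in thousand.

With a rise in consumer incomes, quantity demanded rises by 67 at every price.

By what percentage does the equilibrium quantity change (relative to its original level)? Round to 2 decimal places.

Before the shock: 498 - 4p = 3p - 279 ⇒ 777 = 7p ⇒ p = 111, q = 54.
With the change applied: demand qd = 565 - 4p, supply qs = 3p - 279.
Equate the new curves: 565 - 4p = 3p - 279, giving 844 = 7p, p = 844/7 ≈ 120.5714, q = 579/7 ≈ 82.7143.
%Δq = (82.7143 − 54) / 54 × 100 = +53.17%.

+53.17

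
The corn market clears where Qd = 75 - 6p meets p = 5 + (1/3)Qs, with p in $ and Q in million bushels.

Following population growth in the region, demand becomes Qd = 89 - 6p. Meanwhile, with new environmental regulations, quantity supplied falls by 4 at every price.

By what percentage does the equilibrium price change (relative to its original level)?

+20

Original equilibrium: 75 - 6p = 3p - 15 gives 90 = 9p, so p = 10 and Q = 15.
With the change applied: demand Qd = 89 - 6p, supply Qs = 3p - 19.
New equilibrium: 89 - 6p = 3p - 19 ⇒ 108 = 9p ⇒ p = 12, Q = 17.
%Δp = (12 − 10) / 10 × 100 = +20%.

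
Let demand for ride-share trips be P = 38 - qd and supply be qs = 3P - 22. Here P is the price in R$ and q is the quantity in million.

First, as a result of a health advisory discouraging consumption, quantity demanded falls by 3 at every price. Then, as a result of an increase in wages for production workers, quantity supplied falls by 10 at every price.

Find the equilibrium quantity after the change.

18.25

Initially, 38 - P = 3P - 22, so 60 = 4P and P = 15, q = 23.
The new curves are qd = 35 - P (demand) and qs = 3P - 32 (supply).
Clearing the new market: 35 - P = 3P - 32, so P = 16.75 and q = 18.25.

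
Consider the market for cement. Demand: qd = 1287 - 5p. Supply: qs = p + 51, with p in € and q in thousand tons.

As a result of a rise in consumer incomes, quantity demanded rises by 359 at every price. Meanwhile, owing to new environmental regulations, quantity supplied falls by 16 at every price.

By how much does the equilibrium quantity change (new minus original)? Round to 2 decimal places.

Before the shock: 1287 - 5p = p + 51 ⇒ 1236 = 6p ⇒ p = 206, q = 257.
After the shift, demand is qd = 1646 - 5p and supply is qs = p + 35.
Clearing the new market: 1646 - 5p = p + 35, so p = 268.5 and q = 303.5.
Δq = 303.5 − 257 = +46.50.

+46.50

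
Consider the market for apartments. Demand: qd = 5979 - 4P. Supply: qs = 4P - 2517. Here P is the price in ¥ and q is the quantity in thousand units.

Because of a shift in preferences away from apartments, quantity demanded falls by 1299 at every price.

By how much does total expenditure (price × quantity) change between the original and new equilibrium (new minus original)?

Before the shock: 5979 - 4P = 4P - 2517 ⇒ 8496 = 8P ⇒ P = 1062, q = 1731.
After the shift, demand is qd = 4680 - 4P and supply is qs = 4P - 2517.
Setting them equal: 4680 - 4P = 4P - 2517 → 7197 = 8P, so P = 899.625 and q = 1081.5.
Expenditure moves from 1062×1731 = 1838322 to 899.625×1081.5 = 972944.4375; change = -865377.5625.

-865377.5625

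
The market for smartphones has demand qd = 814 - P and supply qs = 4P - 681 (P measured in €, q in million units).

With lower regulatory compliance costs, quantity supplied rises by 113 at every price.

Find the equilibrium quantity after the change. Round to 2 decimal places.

537.60

Solve the original market: 814 - P = 4P - 681, hence P = 299 and q = 515.
The shock moves the curves to qd = 814 - P and qs = 4P - 568.
New equilibrium: 814 - P = 4P - 568 ⇒ 1382 = 5P ⇒ P = 276.4, q = 537.6.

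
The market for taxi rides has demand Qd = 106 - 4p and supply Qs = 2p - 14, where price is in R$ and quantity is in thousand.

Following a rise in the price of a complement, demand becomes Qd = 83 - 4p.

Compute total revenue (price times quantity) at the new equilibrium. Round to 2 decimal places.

296.39

Solve the original market: 106 - 4p = 2p - 14, hence p = 20 and Q = 26.
The new curves are Qd = 83 - 4p (demand) and Qs = 2p - 14 (supply).
Setting them equal: 83 - 4p = 2p - 14 → 97 = 6p, so p = 97/6 ≈ 16.1667 and Q = 55/3 ≈ 18.3333.
New expenditure = 16.1667 × 18.3333 = 296.39.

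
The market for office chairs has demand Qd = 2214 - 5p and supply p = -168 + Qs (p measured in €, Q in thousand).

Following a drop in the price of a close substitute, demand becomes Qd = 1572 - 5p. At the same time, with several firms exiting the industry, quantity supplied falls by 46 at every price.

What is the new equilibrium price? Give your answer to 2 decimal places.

Original equilibrium: 2214 - 5p = p + 168 gives 2046 = 6p, so p = 341 and Q = 509.
After the shift, demand is Qd = 1572 - 5p and supply is Qs = p + 122.
Equate the new curves: 1572 - 5p = p + 122, giving 1450 = 6p, p = 725/3 ≈ 241.6667, Q = 1091/3 ≈ 363.6667.

241.67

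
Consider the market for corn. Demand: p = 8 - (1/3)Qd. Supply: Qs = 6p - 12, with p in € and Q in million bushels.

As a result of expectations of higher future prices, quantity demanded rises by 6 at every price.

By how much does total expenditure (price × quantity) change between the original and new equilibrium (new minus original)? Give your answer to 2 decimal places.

+26.67

Initially, 24 - 3p = 6p - 12, so 36 = 9p and p = 4, Q = 12.
The new curves are Qd = 30 - 3p (demand) and Qs = 6p - 12 (supply).
Clearing the new market: 30 - 3p = 6p - 12, so p = 14/3 ≈ 4.6667 and Q = 16.
Expenditure moves from 4×12 = 48 to 4.6667×16 = 74.6667; change = +26.67.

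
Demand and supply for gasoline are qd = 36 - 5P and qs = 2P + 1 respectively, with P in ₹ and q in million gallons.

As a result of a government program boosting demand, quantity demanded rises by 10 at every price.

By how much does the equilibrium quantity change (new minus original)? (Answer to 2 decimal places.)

+2.86

Original equilibrium: 36 - 5P = 2P + 1 gives 35 = 7P, so P = 5 and q = 11.
With the change applied: demand qd = 46 - 5P, supply qs = 2P + 1.
New equilibrium: 46 - 5P = 2P + 1 ⇒ 45 = 7P ⇒ P = 45/7 ≈ 6.4286, q = 97/7 ≈ 13.8571.
Δq = 13.8571 − 11 = +2.86.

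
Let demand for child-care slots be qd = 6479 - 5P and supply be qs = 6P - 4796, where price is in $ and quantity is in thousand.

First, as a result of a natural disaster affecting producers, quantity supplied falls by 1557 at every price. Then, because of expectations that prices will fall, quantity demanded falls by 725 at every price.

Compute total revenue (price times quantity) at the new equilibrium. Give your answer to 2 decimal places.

276059.61

Before the shock: 6479 - 5P = 6P - 4796 ⇒ 11275 = 11P ⇒ P = 1025, q = 1354.
With the change applied: demand qd = 5754 - 5P, supply qs = 6P - 6353.
Setting them equal: 5754 - 5P = 6P - 6353 → 12107 = 11P, so P = 12107/11 ≈ 1100.6364 and q = 2759/11 ≈ 250.8182.
New expenditure = 1100.6364 × 250.8182 = 276059.61.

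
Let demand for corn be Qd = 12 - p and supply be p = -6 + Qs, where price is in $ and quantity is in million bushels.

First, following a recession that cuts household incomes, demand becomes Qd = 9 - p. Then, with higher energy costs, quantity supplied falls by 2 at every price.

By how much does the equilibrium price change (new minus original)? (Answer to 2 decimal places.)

-0.50

Solve the original market: 12 - p = p + 6, hence p = 3 and Q = 9.
The new curves are Qd = 9 - p (demand) and Qs = p + 4 (supply).
Equate the new curves: 9 - p = p + 4, giving 5 = 2p, p = 2.5, Q = 6.5.
Δp = 2.5 − 3 = -0.50.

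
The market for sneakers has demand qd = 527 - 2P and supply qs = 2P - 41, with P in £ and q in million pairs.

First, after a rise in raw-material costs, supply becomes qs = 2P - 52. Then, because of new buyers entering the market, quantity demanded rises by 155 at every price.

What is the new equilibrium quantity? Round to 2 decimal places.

Solve the original market: 527 - 2P = 2P - 41, hence P = 142 and q = 243.
With the change applied: demand qd = 682 - 2P, supply qs = 2P - 52.
Clearing the new market: 682 - 2P = 2P - 52, so P = 183.5 and q = 315.

315.00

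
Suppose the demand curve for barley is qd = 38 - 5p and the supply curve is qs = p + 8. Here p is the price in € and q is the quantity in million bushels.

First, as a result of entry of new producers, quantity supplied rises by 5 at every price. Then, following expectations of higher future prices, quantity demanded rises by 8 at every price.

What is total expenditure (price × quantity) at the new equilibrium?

101.75

Solve the original market: 38 - 5p = p + 8, hence p = 5 and q = 13.
With the change applied: demand qd = 46 - 5p, supply qs = p + 13.
Equate the new curves: 46 - 5p = p + 13, giving 33 = 6p, p = 5.5, q = 18.5.
New expenditure = 5.5 × 18.5 = 101.75.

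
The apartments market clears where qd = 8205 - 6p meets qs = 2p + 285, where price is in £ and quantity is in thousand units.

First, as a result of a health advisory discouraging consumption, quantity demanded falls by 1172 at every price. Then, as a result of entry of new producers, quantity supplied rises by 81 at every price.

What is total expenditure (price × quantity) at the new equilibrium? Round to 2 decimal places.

Before the shock: 8205 - 6p = 2p + 285 ⇒ 7920 = 8p ⇒ p = 990, q = 2265.
With the change applied: demand qd = 7033 - 6p, supply qs = 2p + 366.
Setting them equal: 7033 - 6p = 2p + 366 → 6667 = 8p, so p = 833.375 and q = 2032.75.
New expenditure = 833.375 × 2032.75 = 1694043.03.

1694043.03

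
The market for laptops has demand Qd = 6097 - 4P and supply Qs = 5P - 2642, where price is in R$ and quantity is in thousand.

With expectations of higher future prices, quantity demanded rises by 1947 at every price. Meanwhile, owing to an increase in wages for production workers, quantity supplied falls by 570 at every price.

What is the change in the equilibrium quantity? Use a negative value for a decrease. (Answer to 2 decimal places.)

+828.33

Before the shock: 6097 - 4P = 5P - 2642 ⇒ 8739 = 9P ⇒ P = 971, Q = 2213.
The new curves are Qd = 8044 - 4P (demand) and Qs = 5P - 3212 (supply).
Clearing the new market: 8044 - 4P = 5P - 3212, so P = 3752/3 ≈ 1250.6667 and Q = 9124/3 ≈ 3041.3333.
ΔQ = 3041.3333 − 2213 = +828.33.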